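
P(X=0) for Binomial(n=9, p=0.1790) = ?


C(9,0) = 1
p^0 = 1.000000
(1-p)^9 = 0.169468
P = 1 * 1.000000 * 0.169468 = 0.1695

P(X=0) = 0.1695


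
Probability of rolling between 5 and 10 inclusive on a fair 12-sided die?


Favorable outcomes (5 ≤ roll ≤ 10): 6
Total outcomes = 12
P = 6/12 = 0.5000

P = 0.5000


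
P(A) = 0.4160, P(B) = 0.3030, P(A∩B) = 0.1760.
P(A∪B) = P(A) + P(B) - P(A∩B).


P(A∪B) = 0.4160 + 0.3030 - 0.1760
= 0.7190 - 0.1760
= 0.5430

P(A∪B) = 0.5430


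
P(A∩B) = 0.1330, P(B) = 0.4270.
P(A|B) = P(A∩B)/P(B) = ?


P(A|B) = 0.1330/0.4270 = 0.3115

P(A|B) = 0.3115


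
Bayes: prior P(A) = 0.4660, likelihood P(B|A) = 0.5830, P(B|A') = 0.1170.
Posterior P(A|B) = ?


P(B) = P(B|A)*P(A) + P(B|A')*P(A')
= 0.5830*0.4660 + 0.1170*0.5340
= 0.271678 + 0.062478 = 0.334156
P(A|B) = 0.271678/0.334156 = 0.8130

P(A|B) = 0.8130


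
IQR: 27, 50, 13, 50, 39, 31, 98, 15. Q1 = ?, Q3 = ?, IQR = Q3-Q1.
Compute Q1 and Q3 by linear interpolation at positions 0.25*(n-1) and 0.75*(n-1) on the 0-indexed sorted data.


Sorted: 13, 15, 27, 31, 39, 50, 50, 98
Q1 (25th %ile) = 24.0000
Q3 (75th %ile) = 50.0000
IQR = 50.0000 - 24.0000 = 26.0000

IQR = 26.0000


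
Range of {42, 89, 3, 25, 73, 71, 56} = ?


Max = 89, Min = 3
Range = 89 - 3 = 86

Range = 86


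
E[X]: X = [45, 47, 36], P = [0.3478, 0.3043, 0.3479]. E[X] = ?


E[X] = 45*0.3478 + 47*0.3043 + 36*0.3479
= 15.6510 + 14.3021 + 12.5244
= 42.4775

E[X] = 42.4775


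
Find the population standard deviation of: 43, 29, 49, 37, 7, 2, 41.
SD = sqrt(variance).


Mean = 29.7143
Variance = 287.6327
SD = sqrt(287.6327) = 16.9597

SD = 16.9597


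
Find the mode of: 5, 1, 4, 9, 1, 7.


Frequencies: 1:2, 4:1, 5:1, 7:1, 9:1
Max frequency = 2
Mode = 1

Mode = 1


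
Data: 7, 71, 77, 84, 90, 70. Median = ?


Sorted: 7, 70, 71, 77, 84, 90
n = 6 (even)
Middle values: 71 and 77
Median = (71+77)/2 = 74.0000

Median = 74.0000


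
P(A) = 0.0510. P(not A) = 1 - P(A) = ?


P(not A) = 1 - 0.0510 = 0.9490

P(not A) = 0.9490


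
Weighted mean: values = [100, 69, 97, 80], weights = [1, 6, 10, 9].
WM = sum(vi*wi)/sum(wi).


Numerator = 100*1 + 69*6 + 97*10 + 80*9 = 2204
Denominator = 1 + 6 + 10 + 9 = 26
WM = 2204/26 = 84.7692

WM = 84.7692


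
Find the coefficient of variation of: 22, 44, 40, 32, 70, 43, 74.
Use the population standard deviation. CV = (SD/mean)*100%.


Mean = 46.4286
SD = 17.6462
CV = (17.6462/46.4286)*100 = 38.0072%

CV = 38.0072%


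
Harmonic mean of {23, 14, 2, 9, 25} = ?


Sum of reciprocals = 1/23 + 1/14 + 1/2 + 1/9 + 1/25 = 0.766018
HM = 5/0.766018 = 6.5273

HM = 6.5273


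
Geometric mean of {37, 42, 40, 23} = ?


Product = 37 × 42 × 40 × 23 = 1429680
GM = 1429680^(1/4) = 34.5788

GM = 34.5788


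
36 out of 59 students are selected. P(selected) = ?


P = 36/59 = 0.6102

P = 0.6102


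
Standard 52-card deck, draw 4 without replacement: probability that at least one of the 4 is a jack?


P(at least one) = 1 - P(none)
P(none) = (48/52) × (47/51) × (46/50) × (45/49) = 0.718737
P(at least one) = 1 - 0.718737 = 0.2813

P = 0.2813


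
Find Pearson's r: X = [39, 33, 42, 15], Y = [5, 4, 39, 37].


Mean X = 32.2500, Mean Y = 21.2500
SD X = 10.473180, SD Y = 16.768646
Cov = -55.312500
r = -55.312500/(10.473180*16.768646) = -0.3150

r = -0.3150


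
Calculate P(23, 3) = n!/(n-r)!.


P(23,3) = 23!/20!
= 25852016738884976640000/2432902008176640000
= 10626

P(23,3) = 10626


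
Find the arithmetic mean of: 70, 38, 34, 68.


Sum = 70 + 38 + 34 + 68 = 210
n = 4
Mean = 210/4 = 52.5000

Mean = 52.5000


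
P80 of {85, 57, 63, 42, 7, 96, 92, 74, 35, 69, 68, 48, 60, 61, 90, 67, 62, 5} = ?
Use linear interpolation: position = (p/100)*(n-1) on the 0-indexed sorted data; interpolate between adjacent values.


Sorted: 5, 7, 35, 42, 48, 57, 60, 61, 62, 63, 67, 68, 69, 74, 85, 90, 92, 96
n = 18
Index = 80/100 * 17 = 13.6000
Lower = data[13] = 74, Upper = data[14] = 85
P80 = 74 + 0.6000*(11) = 80.6000

P80 = 80.6000


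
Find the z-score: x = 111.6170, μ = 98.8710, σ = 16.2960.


z = (111.6170 - 98.8710)/16.2960
= 12.7460/16.2960
= 0.7822

z = 0.7822


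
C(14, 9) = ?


C(14,9) = 14!/(9! × 5!)
= 87178291200/(362880 × 120)
= 2002

C(14,9) = 2002


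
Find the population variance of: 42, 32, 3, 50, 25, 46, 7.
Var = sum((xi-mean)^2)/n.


Mean = 29.2857
Squared deviations: 161.6531, 7.3673, 690.9388, 429.0816, 18.3673, 279.3673, 496.6531
Sum = 2083.4286
Variance = 2083.4286/7 = 297.6327

Variance = 297.6327


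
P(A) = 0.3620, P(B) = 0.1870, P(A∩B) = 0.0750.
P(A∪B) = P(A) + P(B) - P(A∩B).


P(A∪B) = 0.3620 + 0.1870 - 0.0750
= 0.5490 - 0.0750
= 0.4740

P(A∪B) = 0.4740


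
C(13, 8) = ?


C(13,8) = 13!/(8! × 5!)
= 6227020800/(40320 × 120)
= 1287

C(13,8) = 1287


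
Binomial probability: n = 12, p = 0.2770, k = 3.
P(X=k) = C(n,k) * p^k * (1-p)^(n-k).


C(12,3) = 220
p^3 = 0.021254
(1-p)^9 = 0.053981
P = 220 * 0.021254 * 0.053981 = 0.2524

P(X=3) = 0.2524


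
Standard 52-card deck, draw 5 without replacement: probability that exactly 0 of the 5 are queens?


Hypergeometric: P(X=0) = C(4,0)·C(48,5) / C(52,5)
= 1 × 1712304 / 2598960
= 1712304/2598960 = 0.6588

P = 0.6588


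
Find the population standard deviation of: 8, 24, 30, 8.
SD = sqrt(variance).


Mean = 17.5000
Variance = 94.7500
SD = sqrt(94.7500) = 9.7340

SD = 9.7340


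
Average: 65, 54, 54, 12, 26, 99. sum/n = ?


Sum = 65 + 54 + 54 + 12 + 26 + 99 = 310
n = 6
Mean = 310/6 = 51.6667

Mean = 51.6667


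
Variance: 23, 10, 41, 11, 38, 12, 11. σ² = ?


Mean = 20.8571
Squared deviations: 4.5918, 117.8776, 405.7347, 97.1633, 293.8776, 78.4490, 97.1633
Sum = 1094.8571
Variance = 1094.8571/7 = 156.4082

Variance = 156.4082


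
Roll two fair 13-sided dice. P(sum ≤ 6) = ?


Total outcomes = 13×13 = 169
Favorable (sum ≤ 6): 15
P = 15/169 = 0.0888

P = 0.0888


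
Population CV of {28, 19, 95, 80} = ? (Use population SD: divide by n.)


Mean = 55.5000
SD = 32.5922
CV = (32.5922/55.5000)*100 = 58.7246%

CV = 58.7246%


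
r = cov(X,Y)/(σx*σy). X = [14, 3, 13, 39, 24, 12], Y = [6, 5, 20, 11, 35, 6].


Mean X = 17.5000, Mean Y = 13.8333
SD X = 11.383468, SD Y = 10.761299
Cov = 41.250000
r = 41.250000/(11.383468*10.761299) = 0.3367

r = 0.3367


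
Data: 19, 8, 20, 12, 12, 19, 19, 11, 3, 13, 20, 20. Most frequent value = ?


Frequencies: 3:1, 8:1, 11:1, 12:2, 13:1, 19:3, 20:3
Max frequency = 3
Mode = 19, 20

Mode = 19, 20


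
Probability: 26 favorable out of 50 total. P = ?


P = 26/50 = 0.5200

P = 0.5200


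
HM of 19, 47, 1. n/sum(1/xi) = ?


Sum of reciprocals = 1/19 + 1/47 + 1/1 = 1.073908
HM = 3/1.073908 = 2.7935

HM = 2.7935


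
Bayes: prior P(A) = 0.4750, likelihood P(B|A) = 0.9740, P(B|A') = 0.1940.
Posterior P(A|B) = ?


P(B) = P(B|A)*P(A) + P(B|A')*P(A')
= 0.9740*0.4750 + 0.1940*0.5250
= 0.462650 + 0.101850 = 0.564500
P(A|B) = 0.462650/0.564500 = 0.8196

P(A|B) = 0.8196


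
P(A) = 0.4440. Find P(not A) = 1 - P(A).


P(not A) = 1 - 0.4440 = 0.5560

P(not A) = 0.5560


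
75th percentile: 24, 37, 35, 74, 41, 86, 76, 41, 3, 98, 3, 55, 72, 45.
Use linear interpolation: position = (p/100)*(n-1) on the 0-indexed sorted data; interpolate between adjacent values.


Sorted: 3, 3, 24, 35, 37, 41, 41, 45, 55, 72, 74, 76, 86, 98
n = 14
Index = 75/100 * 13 = 9.7500
Lower = data[9] = 72, Upper = data[10] = 74
P75 = 72 + 0.7500*(2) = 73.5000

P75 = 73.5000


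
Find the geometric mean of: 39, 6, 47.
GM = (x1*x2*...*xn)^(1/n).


Product = 39 × 6 × 47 = 10998
GM = 10998^(1/3) = 22.2385

GM = 22.2385


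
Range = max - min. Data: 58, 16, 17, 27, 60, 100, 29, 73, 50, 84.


Max = 100, Min = 16
Range = 100 - 16 = 84

Range = 84


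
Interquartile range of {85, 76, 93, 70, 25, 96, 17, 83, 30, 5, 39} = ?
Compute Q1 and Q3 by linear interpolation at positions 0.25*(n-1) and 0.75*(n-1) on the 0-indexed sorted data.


Sorted: 5, 17, 25, 30, 39, 70, 76, 83, 85, 93, 96
Q1 (25th %ile) = 27.5000
Q3 (75th %ile) = 84.0000
IQR = 84.0000 - 27.5000 = 56.5000

IQR = 56.5000


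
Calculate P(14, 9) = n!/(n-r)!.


P(14,9) = 14!/5!
= 87178291200/120
= 726485760

P(14,9) = 726485760


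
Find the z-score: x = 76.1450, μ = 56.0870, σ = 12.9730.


z = (76.1450 - 56.0870)/12.9730
= 20.0580/12.9730
= 1.5461

z = 1.5461


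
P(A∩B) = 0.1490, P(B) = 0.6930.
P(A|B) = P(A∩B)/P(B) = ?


P(A|B) = 0.1490/0.6930 = 0.2150

P(A|B) = 0.2150


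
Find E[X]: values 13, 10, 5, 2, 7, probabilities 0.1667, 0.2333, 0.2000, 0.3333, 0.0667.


E[X] = 13*0.1667 + 10*0.2333 + 5*0.2000 + 2*0.3333 + 7*0.0667
= 2.1671 + 2.3330 + 1.0000 + 0.6666 + 0.4669
= 6.6336

E[X] = 6.6336


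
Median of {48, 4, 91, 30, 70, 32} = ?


Sorted: 4, 30, 32, 48, 70, 91
n = 6 (even)
Middle values: 32 and 48
Median = (32+48)/2 = 40.0000

Median = 40.0000


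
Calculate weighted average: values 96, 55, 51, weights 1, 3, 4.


Numerator = 96*1 + 55*3 + 51*4 = 465
Denominator = 1 + 3 + 4 = 8
WM = 465/8 = 58.1250

WM = 58.1250


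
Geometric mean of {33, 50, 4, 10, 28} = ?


Product = 33 × 50 × 4 × 10 × 28 = 1848000
GM = 1848000^(1/5) = 17.9201

GM = 17.9201


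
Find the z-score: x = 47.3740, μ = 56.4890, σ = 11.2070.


z = (47.3740 - 56.4890)/11.2070
= -9.1150/11.2070
= -0.8133

z = -0.8133


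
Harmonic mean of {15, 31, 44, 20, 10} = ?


Sum of reciprocals = 1/15 + 1/31 + 1/44 + 1/20 + 1/10 = 0.271652
HM = 5/0.271652 = 18.4059

HM = 18.4059


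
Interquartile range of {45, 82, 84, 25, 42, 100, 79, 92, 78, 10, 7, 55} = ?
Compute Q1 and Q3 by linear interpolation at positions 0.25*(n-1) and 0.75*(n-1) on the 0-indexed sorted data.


Sorted: 7, 10, 25, 42, 45, 55, 78, 79, 82, 84, 92, 100
Q1 (25th %ile) = 37.7500
Q3 (75th %ile) = 82.5000
IQR = 82.5000 - 37.7500 = 44.7500

IQR = 44.7500


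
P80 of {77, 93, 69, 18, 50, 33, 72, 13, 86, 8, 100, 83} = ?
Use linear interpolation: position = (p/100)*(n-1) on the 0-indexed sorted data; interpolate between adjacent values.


Sorted: 8, 13, 18, 33, 50, 69, 72, 77, 83, 86, 93, 100
n = 12
Index = 80/100 * 11 = 8.8000
Lower = data[8] = 83, Upper = data[9] = 86
P80 = 83 + 0.8000*(3) = 85.4000

P80 = 85.4000


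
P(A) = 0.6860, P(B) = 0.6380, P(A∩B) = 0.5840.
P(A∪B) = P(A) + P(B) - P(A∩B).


P(A∪B) = 0.6860 + 0.6380 - 0.5840
= 1.3240 - 0.5840
= 0.7400

P(A∪B) = 0.7400


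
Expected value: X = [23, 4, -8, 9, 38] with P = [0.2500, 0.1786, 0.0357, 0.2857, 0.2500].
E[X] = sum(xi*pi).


E[X] = 23*0.2500 + 4*0.1786 - 8*0.0357 + 9*0.2857 + 38*0.2500
= 5.7500 + 0.7144 - 0.2856 + 2.5713 + 9.5000
= 18.2501

E[X] = 18.2501


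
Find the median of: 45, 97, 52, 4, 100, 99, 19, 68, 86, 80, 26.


Sorted: 4, 19, 26, 45, 52, 68, 80, 86, 97, 99, 100
n = 11 (odd)
Middle value = 68

Median = 68


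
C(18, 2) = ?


C(18,2) = 18!/(2! × 16!)
= 6402373705728000/(2 × 20922789888000)
= 153

C(18,2) = 153


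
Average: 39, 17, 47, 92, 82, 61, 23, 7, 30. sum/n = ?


Sum = 39 + 17 + 47 + 92 + 82 + 61 + 23 + 7 + 30 = 398
n = 9
Mean = 398/9 = 44.2222

Mean = 44.2222


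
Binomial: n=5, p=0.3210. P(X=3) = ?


C(5,3) = 10
p^3 = 0.033076
(1-p)^2 = 0.461041
P = 10 * 0.033076 * 0.461041 = 0.1525

P(X=3) = 0.1525


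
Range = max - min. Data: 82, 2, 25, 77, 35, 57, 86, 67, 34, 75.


Max = 86, Min = 2
Range = 86 - 2 = 84

Range = 84


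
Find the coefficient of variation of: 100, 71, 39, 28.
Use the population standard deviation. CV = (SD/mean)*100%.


Mean = 59.5000
SD = 28.2179
CV = (28.2179/59.5000)*100 = 47.4250%

CV = 47.4250%


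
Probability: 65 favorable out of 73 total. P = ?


P = 65/73 = 0.8904

P = 0.8904


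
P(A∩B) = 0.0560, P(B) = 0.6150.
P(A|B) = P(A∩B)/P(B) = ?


P(A|B) = 0.0560/0.6150 = 0.0911

P(A|B) = 0.0911


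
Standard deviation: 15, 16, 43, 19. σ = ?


Mean = 23.2500
Variance = 132.1875
SD = sqrt(132.1875) = 11.4973

SD = 11.4973


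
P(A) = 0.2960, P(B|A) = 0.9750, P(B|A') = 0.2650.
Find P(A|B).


P(B) = P(B|A)*P(A) + P(B|A')*P(A')
= 0.9750*0.2960 + 0.2650*0.7040
= 0.288600 + 0.186560 = 0.475160
P(A|B) = 0.288600/0.475160 = 0.6074

P(A|B) = 0.6074


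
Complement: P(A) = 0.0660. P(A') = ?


P(not A) = 1 - 0.0660 = 0.9340

P(not A) = 0.9340


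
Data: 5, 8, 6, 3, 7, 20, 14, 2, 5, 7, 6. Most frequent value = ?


Frequencies: 2:1, 3:1, 5:2, 6:2, 7:2, 8:1, 14:1, 20:1
Max frequency = 2
Mode = 5, 6, 7

Mode = 5, 6, 7


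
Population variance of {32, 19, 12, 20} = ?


Mean = 20.7500
Squared deviations: 126.5625, 3.0625, 76.5625, 0.5625
Sum = 206.7500
Variance = 206.7500/4 = 51.6875

Variance = 51.6875


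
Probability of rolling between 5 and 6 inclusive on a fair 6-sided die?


Favorable outcomes (5 ≤ roll ≤ 6): 2
Total outcomes = 6
P = 2/6 = 0.3333

P = 0.3333


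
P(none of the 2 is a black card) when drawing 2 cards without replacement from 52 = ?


P(no black cards) = (26/52) × (25/51)
= 0.2451

P = 0.2451


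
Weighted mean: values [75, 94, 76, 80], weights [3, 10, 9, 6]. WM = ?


Numerator = 75*3 + 94*10 + 76*9 + 80*6 = 2329
Denominator = 3 + 10 + 9 + 6 = 28
WM = 2329/28 = 83.1786

WM = 83.1786


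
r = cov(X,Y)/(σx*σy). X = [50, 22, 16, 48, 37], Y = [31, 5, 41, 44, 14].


Mean X = 34.6000, Mean Y = 27.0000
SD X = 13.617636, SD Y = 15.192103
Cov = 55.000000
r = 55.000000/(13.617636*15.192103) = 0.2659

r = 0.2659


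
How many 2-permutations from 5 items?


P(5,2) = 5!/3!
= 120/6
= 20

P(5,2) = 20


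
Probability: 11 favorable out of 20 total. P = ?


P = 11/20 = 0.5500

P = 0.5500


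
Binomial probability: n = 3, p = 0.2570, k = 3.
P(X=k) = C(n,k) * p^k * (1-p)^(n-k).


C(3,3) = 1
p^3 = 0.016975
(1-p)^0 = 1.000000
P = 1 * 0.016975 * 1.000000 = 0.0170

P(X=3) = 0.0170


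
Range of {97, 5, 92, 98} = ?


Max = 98, Min = 5
Range = 98 - 5 = 93

Range = 93


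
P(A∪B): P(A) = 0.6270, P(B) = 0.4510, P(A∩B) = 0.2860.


P(A∪B) = 0.6270 + 0.4510 - 0.2860
= 1.0780 - 0.2860
= 0.7920

P(A∪B) = 0.7920


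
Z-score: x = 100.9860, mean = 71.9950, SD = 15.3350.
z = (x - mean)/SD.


z = (100.9860 - 71.9950)/15.3350
= 28.9910/15.3350
= 1.8905

z = 1.8905


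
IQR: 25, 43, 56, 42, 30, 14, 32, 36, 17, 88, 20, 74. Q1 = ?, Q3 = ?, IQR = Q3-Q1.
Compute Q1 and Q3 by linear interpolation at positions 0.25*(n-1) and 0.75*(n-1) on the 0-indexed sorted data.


Sorted: 14, 17, 20, 25, 30, 32, 36, 42, 43, 56, 74, 88
Q1 (25th %ile) = 23.7500
Q3 (75th %ile) = 46.2500
IQR = 46.2500 - 23.7500 = 22.5000

IQR = 22.5000


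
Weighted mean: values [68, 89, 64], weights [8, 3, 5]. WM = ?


Numerator = 68*8 + 89*3 + 64*5 = 1131
Denominator = 8 + 3 + 5 = 16
WM = 1131/16 = 70.6875

WM = 70.6875


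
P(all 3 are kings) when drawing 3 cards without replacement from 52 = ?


P(all kings) = (4/52) × (3/51) × (2/50)
= 0.0002

P = 0.0002


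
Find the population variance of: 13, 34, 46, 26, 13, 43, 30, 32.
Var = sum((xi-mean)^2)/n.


Mean = 29.6250
Squared deviations: 276.3906, 19.1406, 268.1406, 13.1406, 276.3906, 178.8906, 0.1406, 5.6406
Sum = 1037.8750
Variance = 1037.8750/8 = 129.7344

Variance = 129.7344


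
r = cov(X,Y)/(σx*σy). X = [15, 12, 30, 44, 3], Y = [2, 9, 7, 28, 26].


Mean X = 20.8000, Mean Y = 14.4000
SD X = 14.496896, SD Y = 10.556515
Cov = 32.080000
r = 32.080000/(14.496896*10.556515) = 0.2096

r = 0.2096


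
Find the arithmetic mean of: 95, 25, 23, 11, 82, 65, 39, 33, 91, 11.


Sum = 95 + 25 + 23 + 11 + 82 + 65 + 39 + 33 + 91 + 11 = 475
n = 10
Mean = 475/10 = 47.5000

Mean = 47.5000


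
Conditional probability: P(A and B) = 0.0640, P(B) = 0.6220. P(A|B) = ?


P(A|B) = 0.0640/0.6220 = 0.1029

P(A|B) = 0.1029


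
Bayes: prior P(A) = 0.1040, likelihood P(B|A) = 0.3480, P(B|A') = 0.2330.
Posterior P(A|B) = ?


P(B) = P(B|A)*P(A) + P(B|A')*P(A')
= 0.3480*0.1040 + 0.2330*0.8960
= 0.036192 + 0.208768 = 0.244960
P(A|B) = 0.036192/0.244960 = 0.1477

P(A|B) = 0.1477


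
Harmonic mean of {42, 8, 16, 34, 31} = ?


Sum of reciprocals = 1/42 + 1/8 + 1/16 + 1/34 + 1/31 = 0.272979
HM = 5/0.272979 = 18.3164

HM = 18.3164


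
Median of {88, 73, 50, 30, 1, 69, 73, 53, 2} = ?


Sorted: 1, 2, 30, 50, 53, 69, 73, 73, 88
n = 9 (odd)
Middle value = 53

Median = 53


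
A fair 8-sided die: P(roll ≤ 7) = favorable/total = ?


Favorable outcomes (roll ≤ 7): 7
Total outcomes = 8
P = 7/8 = 0.8750

P = 0.8750


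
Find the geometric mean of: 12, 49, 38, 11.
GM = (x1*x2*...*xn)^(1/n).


Product = 12 × 49 × 38 × 11 = 245784
GM = 245784^(1/4) = 22.2658

GM = 22.2658


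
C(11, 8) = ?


C(11,8) = 11!/(8! × 3!)
= 39916800/(40320 × 6)
= 165

C(11,8) = 165


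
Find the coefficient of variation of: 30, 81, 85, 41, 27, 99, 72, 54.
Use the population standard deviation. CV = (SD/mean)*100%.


Mean = 61.1250
SD = 25.2658
CV = (25.2658/61.1250)*100 = 41.3346%

CV = 41.3346%


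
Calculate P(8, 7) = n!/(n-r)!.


P(8,7) = 8!/1!
= 40320/1
= 40320

P(8,7) = 40320


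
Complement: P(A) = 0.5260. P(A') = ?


P(not A) = 1 - 0.5260 = 0.4740

P(not A) = 0.4740


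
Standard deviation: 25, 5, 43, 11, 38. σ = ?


Mean = 24.4000
Variance = 217.4400
SD = sqrt(217.4400) = 14.7458

SD = 14.7458


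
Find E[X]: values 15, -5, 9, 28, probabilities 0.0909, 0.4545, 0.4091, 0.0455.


E[X] = 15*0.0909 - 5*0.4545 + 9*0.4091 + 28*0.0455
= 1.3635 - 2.2725 + 3.6819 + 1.2740
= 4.0469

E[X] = 4.0469


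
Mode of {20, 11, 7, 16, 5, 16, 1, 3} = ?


Frequencies: 1:1, 3:1, 5:1, 7:1, 11:1, 16:2, 20:1
Max frequency = 2
Mode = 16

Mode = 16


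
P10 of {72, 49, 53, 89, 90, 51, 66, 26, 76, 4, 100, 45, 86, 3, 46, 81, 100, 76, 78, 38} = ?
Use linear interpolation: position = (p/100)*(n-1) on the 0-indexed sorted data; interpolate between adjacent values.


Sorted: 3, 4, 26, 38, 45, 46, 49, 51, 53, 66, 72, 76, 76, 78, 81, 86, 89, 90, 100, 100
n = 20
Index = 10/100 * 19 = 1.9000
Lower = data[1] = 4, Upper = data[2] = 26
P10 = 4 + 0.9000*(22) = 23.8000

P10 = 23.8000


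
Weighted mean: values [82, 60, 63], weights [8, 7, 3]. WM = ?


Numerator = 82*8 + 60*7 + 63*3 = 1265
Denominator = 8 + 7 + 3 = 18
WM = 1265/18 = 70.2778

WM = 70.2778


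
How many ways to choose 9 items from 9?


C(9,9) = 9!/(9! × 0!)
= 362880/(362880 × 1)
= 1

C(9,9) = 1


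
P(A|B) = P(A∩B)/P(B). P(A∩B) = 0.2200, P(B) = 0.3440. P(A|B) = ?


P(A|B) = 0.2200/0.3440 = 0.6395

P(A|B) = 0.6395


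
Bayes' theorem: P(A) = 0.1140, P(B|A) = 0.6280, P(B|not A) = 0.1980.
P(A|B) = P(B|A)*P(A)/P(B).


P(B) = P(B|A)*P(A) + P(B|A')*P(A')
= 0.6280*0.1140 + 0.1980*0.8860
= 0.071592 + 0.175428 = 0.247020
P(A|B) = 0.071592/0.247020 = 0.2898

P(A|B) = 0.2898


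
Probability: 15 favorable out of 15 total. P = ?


P = 15/15 = 1.0000

P = 1.0000


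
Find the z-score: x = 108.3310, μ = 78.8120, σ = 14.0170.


z = (108.3310 - 78.8120)/14.0170
= 29.5190/14.0170
= 2.1059

z = 2.1059


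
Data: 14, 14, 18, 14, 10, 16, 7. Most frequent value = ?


Frequencies: 7:1, 10:1, 14:3, 16:1, 18:1
Max frequency = 3
Mode = 14

Mode = 14


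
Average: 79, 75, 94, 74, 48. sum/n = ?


Sum = 79 + 75 + 94 + 74 + 48 = 370
n = 5
Mean = 370/5 = 74.0000

Mean = 74.0000


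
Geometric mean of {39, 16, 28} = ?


Product = 39 × 16 × 28 = 17472
GM = 17472^(1/3) = 25.9486

GM = 25.9486


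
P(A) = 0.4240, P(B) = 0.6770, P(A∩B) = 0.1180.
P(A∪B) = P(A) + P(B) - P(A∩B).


P(A∪B) = 0.4240 + 0.6770 - 0.1180
= 1.1010 - 0.1180
= 0.9830

P(A∪B) = 0.9830


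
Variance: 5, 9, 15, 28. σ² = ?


Mean = 14.2500
Squared deviations: 85.5625, 27.5625, 0.5625, 189.0625
Sum = 302.7500
Variance = 302.7500/4 = 75.6875

Variance = 75.6875


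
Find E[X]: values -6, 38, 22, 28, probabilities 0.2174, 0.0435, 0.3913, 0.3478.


E[X] = -6*0.2174 + 38*0.0435 + 22*0.3913 + 28*0.3478
= -1.3044 + 1.6530 + 8.6086 + 9.7384
= 18.6956

E[X] = 18.6956


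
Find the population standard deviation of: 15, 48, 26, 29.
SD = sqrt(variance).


Mean = 29.5000
Variance = 141.2500
SD = sqrt(141.2500) = 11.8849

SD = 11.8849


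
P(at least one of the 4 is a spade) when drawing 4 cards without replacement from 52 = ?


P(at least one) = 1 - P(none)
P(none) = (39/52) × (38/51) × (37/50) × (36/49) = 0.303818
P(at least one) = 1 - 0.303818 = 0.6962

P = 0.6962


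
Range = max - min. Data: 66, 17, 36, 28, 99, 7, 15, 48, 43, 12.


Max = 99, Min = 7
Range = 99 - 7 = 92

Range = 92


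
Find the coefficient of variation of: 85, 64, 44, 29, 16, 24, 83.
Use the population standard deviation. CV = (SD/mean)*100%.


Mean = 49.2857
SD = 26.2282
CV = (26.2282/49.2857)*100 = 53.2166%

CV = 53.2166%


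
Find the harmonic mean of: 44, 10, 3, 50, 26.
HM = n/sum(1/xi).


Sum of reciprocals = 1/44 + 1/10 + 1/3 + 1/50 + 1/26 = 0.514522
HM = 5/0.514522 = 9.7178

HM = 9.7178


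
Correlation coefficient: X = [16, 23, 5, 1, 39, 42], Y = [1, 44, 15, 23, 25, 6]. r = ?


Mean X = 21.0000, Mean Y = 19.0000
SD X = 15.545632, SD Y = 14.059398
Cov = -6.833333
r = -6.833333/(15.545632*14.059398) = -0.0313

r = -0.0313


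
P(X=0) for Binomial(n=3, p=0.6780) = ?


C(3,0) = 1
p^0 = 1.000000
(1-p)^3 = 0.033386
P = 1 * 1.000000 * 0.033386 = 0.0334

P(X=0) = 0.0334


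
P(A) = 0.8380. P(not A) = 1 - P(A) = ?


P(not A) = 1 - 0.8380 = 0.1620

P(not A) = 0.1620


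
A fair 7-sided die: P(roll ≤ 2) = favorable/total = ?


Favorable outcomes (roll ≤ 2): 2
Total outcomes = 7
P = 2/7 = 0.2857

P = 0.2857


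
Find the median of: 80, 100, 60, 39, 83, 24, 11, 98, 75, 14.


Sorted: 11, 14, 24, 39, 60, 75, 80, 83, 98, 100
n = 10 (even)
Middle values: 60 and 75
Median = (60+75)/2 = 67.5000

Median = 67.5000


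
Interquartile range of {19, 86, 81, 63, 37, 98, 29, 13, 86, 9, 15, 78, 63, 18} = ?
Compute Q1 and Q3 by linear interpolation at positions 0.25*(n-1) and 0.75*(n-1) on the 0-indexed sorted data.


Sorted: 9, 13, 15, 18, 19, 29, 37, 63, 63, 78, 81, 86, 86, 98
Q1 (25th %ile) = 18.2500
Q3 (75th %ile) = 80.2500
IQR = 80.2500 - 18.2500 = 62.0000

IQR = 62.0000


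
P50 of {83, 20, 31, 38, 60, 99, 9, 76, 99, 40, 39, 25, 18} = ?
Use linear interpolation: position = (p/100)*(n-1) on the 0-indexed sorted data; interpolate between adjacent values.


Sorted: 9, 18, 20, 25, 31, 38, 39, 40, 60, 76, 83, 99, 99
n = 13
Index = 50/100 * 12 = 6.0000
Lower = data[6] = 39, Upper = data[7] = 40
P50 = 39 + 0*(1) = 39.0000

P50 = 39.0000


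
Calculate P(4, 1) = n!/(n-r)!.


P(4,1) = 4!/3!
= 24/6
= 4

P(4,1) = 4


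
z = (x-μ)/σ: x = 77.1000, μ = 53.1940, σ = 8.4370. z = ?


z = (77.1000 - 53.1940)/8.4370
= 23.9060/8.4370
= 2.8335

z = 2.8335


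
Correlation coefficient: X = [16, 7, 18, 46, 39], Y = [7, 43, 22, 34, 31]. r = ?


Mean X = 25.2000, Mean Y = 27.4000
SD X = 14.770240, SD Y = 12.208194
Cov = 25.920000
r = 25.920000/(14.770240*12.208194) = 0.1437

r = 0.1437


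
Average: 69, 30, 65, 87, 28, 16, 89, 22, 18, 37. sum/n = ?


Sum = 69 + 30 + 65 + 87 + 28 + 16 + 89 + 22 + 18 + 37 = 461
n = 10
Mean = 461/10 = 46.1000

Mean = 46.1000


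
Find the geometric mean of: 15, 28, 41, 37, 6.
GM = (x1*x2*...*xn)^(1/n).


Product = 15 × 28 × 41 × 37 × 6 = 3822840
GM = 3822840^(1/5) = 20.7242

GM = 20.7242


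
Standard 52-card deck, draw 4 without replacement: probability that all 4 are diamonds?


P(all diamonds) = (13/52) × (12/51) × (11/50) × (10/49)
= 0.0026

P = 0.0026


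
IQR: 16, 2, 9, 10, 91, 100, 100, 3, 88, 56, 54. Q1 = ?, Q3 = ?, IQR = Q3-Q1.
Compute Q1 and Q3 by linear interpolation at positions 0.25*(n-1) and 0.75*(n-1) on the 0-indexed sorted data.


Sorted: 2, 3, 9, 10, 16, 54, 56, 88, 91, 100, 100
Q1 (25th %ile) = 9.5000
Q3 (75th %ile) = 89.5000
IQR = 89.5000 - 9.5000 = 80.0000

IQR = 80.0000


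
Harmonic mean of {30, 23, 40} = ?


Sum of reciprocals = 1/30 + 1/23 + 1/40 = 0.101812
HM = 3/0.101812 = 29.4662

HM = 29.4662


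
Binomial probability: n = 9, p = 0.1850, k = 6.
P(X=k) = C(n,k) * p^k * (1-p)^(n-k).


C(9,6) = 84
p^6 = 4.008948e-05
(1-p)^3 = 0.541343
P = 84 * 4.008948e-05 * 0.541343 = 0.0018

P(X=6) = 0.0018


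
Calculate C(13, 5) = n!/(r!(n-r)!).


C(13,5) = 13!/(5! × 8!)
= 6227020800/(120 × 40320)
= 1287

C(13,5) = 1287


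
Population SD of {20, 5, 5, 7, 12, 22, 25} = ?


Mean = 13.7143
Variance = 62.2041
SD = sqrt(62.2041) = 7.8870

SD = 7.8870


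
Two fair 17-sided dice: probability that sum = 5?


Total outcomes = 17×17 = 289
Favorable (sum = 5): 4
P = 4/289 = 0.0138

P = 0.0138


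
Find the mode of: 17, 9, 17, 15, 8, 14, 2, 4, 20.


Frequencies: 2:1, 4:1, 8:1, 9:1, 14:1, 15:1, 17:2, 20:1
Max frequency = 2
Mode = 17

Mode = 17


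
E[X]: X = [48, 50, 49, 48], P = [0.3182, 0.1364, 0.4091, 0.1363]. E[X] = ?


E[X] = 48*0.3182 + 50*0.1364 + 49*0.4091 + 48*0.1363
= 15.2736 + 6.8200 + 20.0459 + 6.5424
= 48.6819

E[X] = 48.6819


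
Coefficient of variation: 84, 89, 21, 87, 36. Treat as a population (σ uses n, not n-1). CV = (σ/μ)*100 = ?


Mean = 63.4000
SD = 28.9316
CV = (28.9316/63.4000)*100 = 45.6335%

CV = 45.6335%


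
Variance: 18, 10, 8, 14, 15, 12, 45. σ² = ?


Mean = 17.4286
Squared deviations: 0.3265, 55.1837, 88.8980, 11.7551, 5.8980, 29.4694, 760.1837
Sum = 951.7143
Variance = 951.7143/7 = 135.9592

Variance = 135.9592


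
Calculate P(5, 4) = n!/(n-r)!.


P(5,4) = 5!/1!
= 120/1
= 120

P(5,4) = 120


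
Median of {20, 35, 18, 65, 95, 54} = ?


Sorted: 18, 20, 35, 54, 65, 95
n = 6 (even)
Middle values: 35 and 54
Median = (35+54)/2 = 44.5000

Median = 44.5000


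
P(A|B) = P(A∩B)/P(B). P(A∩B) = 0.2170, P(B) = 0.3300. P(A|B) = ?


P(A|B) = 0.2170/0.3300 = 0.6576

P(A|B) = 0.6576


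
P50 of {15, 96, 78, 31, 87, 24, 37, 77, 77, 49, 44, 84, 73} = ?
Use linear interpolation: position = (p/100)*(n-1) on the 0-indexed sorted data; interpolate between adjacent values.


Sorted: 15, 24, 31, 37, 44, 49, 73, 77, 77, 78, 84, 87, 96
n = 13
Index = 50/100 * 12 = 6.0000
Lower = data[6] = 73, Upper = data[7] = 77
P50 = 73 + 0*(4) = 73.0000

P50 = 73.0000


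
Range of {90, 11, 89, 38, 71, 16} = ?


Max = 90, Min = 11
Range = 90 - 11 = 79

Range = 79


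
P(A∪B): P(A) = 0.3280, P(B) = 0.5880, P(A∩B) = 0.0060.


P(A∪B) = 0.3280 + 0.5880 - 0.0060
= 0.9160 - 0.0060
= 0.9100

P(A∪B) = 0.9100


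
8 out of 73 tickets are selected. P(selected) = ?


P = 8/73 = 0.1096

P = 0.1096


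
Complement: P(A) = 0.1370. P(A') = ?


P(not A) = 1 - 0.1370 = 0.8630

P(not A) = 0.8630


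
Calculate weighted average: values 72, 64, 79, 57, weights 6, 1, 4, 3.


Numerator = 72*6 + 64*1 + 79*4 + 57*3 = 983
Denominator = 6 + 1 + 4 + 3 = 14
WM = 983/14 = 70.2143

WM = 70.2143


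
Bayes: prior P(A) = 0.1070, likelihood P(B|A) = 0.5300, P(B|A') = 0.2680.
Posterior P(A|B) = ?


P(B) = P(B|A)*P(A) + P(B|A')*P(A')
= 0.5300*0.1070 + 0.2680*0.8930
= 0.056710 + 0.239324 = 0.296034
P(A|B) = 0.056710/0.296034 = 0.1916

P(A|B) = 0.1916


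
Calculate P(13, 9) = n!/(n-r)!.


P(13,9) = 13!/4!
= 6227020800/24
= 259459200

P(13,9) = 259459200


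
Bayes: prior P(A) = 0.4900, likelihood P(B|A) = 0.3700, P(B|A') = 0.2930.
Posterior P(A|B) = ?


P(B) = P(B|A)*P(A) + P(B|A')*P(A')
= 0.3700*0.4900 + 0.2930*0.5100
= 0.181300 + 0.149430 = 0.330730
P(A|B) = 0.181300/0.330730 = 0.5482

P(A|B) = 0.5482


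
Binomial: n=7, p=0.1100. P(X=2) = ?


C(7,2) = 21
p^2 = 0.012100
(1-p)^5 = 0.558406
P = 21 * 0.012100 * 0.558406 = 0.1419

P(X=2) = 0.1419


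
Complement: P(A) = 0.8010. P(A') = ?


P(not A) = 1 - 0.8010 = 0.1990

P(not A) = 0.1990


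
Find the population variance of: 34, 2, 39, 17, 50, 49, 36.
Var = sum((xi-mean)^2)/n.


Mean = 32.4286
Squared deviations: 2.4694, 925.8980, 43.1837, 238.0408, 308.7551, 274.6122, 12.7551
Sum = 1805.7143
Variance = 1805.7143/7 = 257.9592

Variance = 257.9592


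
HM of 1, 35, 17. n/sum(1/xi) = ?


Sum of reciprocals = 1/1 + 1/35 + 1/17 = 1.087395
HM = 3/1.087395 = 2.7589

HM = 2.7589


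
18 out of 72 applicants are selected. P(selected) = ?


P = 18/72 = 0.2500

P = 0.2500


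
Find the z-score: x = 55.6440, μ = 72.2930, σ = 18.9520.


z = (55.6440 - 72.2930)/18.9520
= -16.6490/18.9520
= -0.8785

z = -0.8785


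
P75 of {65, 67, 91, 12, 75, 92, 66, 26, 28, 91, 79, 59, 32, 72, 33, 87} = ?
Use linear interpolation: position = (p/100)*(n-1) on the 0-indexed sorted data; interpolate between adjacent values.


Sorted: 12, 26, 28, 32, 33, 59, 65, 66, 67, 72, 75, 79, 87, 91, 91, 92
n = 16
Index = 75/100 * 15 = 11.2500
Lower = data[11] = 79, Upper = data[12] = 87
P75 = 79 + 0.2500*(8) = 81.0000

P75 = 81.0000


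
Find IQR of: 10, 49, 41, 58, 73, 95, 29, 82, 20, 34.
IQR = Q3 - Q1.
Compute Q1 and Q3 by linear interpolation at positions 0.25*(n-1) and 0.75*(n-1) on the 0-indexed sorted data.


Sorted: 10, 20, 29, 34, 41, 49, 58, 73, 82, 95
Q1 (25th %ile) = 30.2500
Q3 (75th %ile) = 69.2500
IQR = 69.2500 - 30.2500 = 39.0000

IQR = 39.0000


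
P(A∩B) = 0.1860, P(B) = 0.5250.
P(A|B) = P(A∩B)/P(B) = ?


P(A|B) = 0.1860/0.5250 = 0.3543

P(A|B) = 0.3543


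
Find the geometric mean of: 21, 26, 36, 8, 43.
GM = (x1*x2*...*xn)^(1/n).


Product = 21 × 26 × 36 × 8 × 43 = 6761664
GM = 6761664^(1/5) = 23.2279

GM = 23.2279


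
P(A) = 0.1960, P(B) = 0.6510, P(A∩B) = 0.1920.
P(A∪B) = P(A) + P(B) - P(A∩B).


P(A∪B) = 0.1960 + 0.6510 - 0.1920
= 0.8470 - 0.1920
= 0.6550

P(A∪B) = 0.6550


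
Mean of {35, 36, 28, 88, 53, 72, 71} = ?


Sum = 35 + 36 + 28 + 88 + 53 + 72 + 71 = 383
n = 7
Mean = 383/7 = 54.7143

Mean = 54.7143


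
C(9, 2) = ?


C(9,2) = 9!/(2! × 7!)
= 362880/(2 × 5040)
= 36

C(9,2) = 36


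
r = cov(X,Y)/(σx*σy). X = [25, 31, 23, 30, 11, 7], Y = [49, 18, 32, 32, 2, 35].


Mean X = 21.1667, Mean Y = 28.0000
SD X = 9.099756, SD Y = 14.708274
Cov = 31.666667
r = 31.666667/(9.099756*14.708274) = 0.2366

r = 0.2366


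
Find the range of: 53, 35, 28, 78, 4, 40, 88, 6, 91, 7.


Max = 91, Min = 4
Range = 91 - 4 = 87

Range = 87


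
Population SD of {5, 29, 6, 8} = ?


Mean = 12.0000
Variance = 97.5000
SD = sqrt(97.5000) = 9.8742

SD = 9.8742


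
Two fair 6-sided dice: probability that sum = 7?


Total outcomes = 6×6 = 36
Favorable (sum = 7): 6
P = 6/36 = 0.1667

P = 0.1667


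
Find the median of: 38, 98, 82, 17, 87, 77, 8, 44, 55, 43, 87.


Sorted: 8, 17, 38, 43, 44, 55, 77, 82, 87, 87, 98
n = 11 (odd)
Middle value = 55

Median = 55


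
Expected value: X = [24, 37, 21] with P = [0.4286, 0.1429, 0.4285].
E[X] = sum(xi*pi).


E[X] = 24*0.4286 + 37*0.1429 + 21*0.4285
= 10.2864 + 5.2873 + 8.9985
= 24.5722

E[X] = 24.5722


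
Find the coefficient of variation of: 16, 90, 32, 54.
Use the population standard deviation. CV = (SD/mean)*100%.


Mean = 48.0000
SD = 27.7489
CV = (27.7489/48.0000)*100 = 57.8102%

CV = 57.8102%


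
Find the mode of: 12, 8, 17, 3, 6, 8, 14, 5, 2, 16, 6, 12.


Frequencies: 2:1, 3:1, 5:1, 6:2, 8:2, 12:2, 14:1, 16:1, 17:1
Max frequency = 2
Mode = 6, 8, 12

Mode = 6, 8, 12


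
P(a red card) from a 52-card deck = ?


26 red cards in 52 cards
P = 26/52 = 0.5000

P = 0.5000


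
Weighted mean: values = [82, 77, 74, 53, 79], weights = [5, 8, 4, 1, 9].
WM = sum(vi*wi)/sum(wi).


Numerator = 82*5 + 77*8 + 74*4 + 53*1 + 79*9 = 2086
Denominator = 5 + 8 + 4 + 1 + 9 = 27
WM = 2086/27 = 77.2593

WM = 77.2593


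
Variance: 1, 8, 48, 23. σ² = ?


Mean = 20.0000
Squared deviations: 361.0000, 144.0000, 784.0000, 9.0000
Sum = 1298.0000
Variance = 1298.0000/4 = 324.5000

Variance = 324.5000


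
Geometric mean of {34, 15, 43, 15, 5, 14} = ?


Product = 34 × 15 × 43 × 15 × 5 × 14 = 23026500
GM = 23026500^(1/6) = 16.8670

GM = 16.8670


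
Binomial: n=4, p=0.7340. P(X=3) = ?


C(4,3) = 4
p^3 = 0.395447
(1-p)^1 = 0.266000
P = 4 * 0.395447 * 0.266000 = 0.4208

P(X=3) = 0.4208


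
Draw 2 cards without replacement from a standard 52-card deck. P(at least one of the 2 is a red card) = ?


P(at least one) = 1 - P(none)
P(none) = (26/52) × (25/51) = 0.245098
P(at least one) = 1 - 0.245098 = 0.7549

P = 0.7549


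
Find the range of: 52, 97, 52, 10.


Max = 97, Min = 10
Range = 97 - 10 = 87

Range = 87


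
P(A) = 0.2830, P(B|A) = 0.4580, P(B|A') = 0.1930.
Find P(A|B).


P(B) = P(B|A)*P(A) + P(B|A')*P(A')
= 0.4580*0.2830 + 0.1930*0.7170
= 0.129614 + 0.138381 = 0.267995
P(A|B) = 0.129614/0.267995 = 0.4836

P(A|B) = 0.4836


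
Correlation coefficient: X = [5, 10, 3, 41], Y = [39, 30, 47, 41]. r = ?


Mean X = 14.7500, Mean Y = 39.2500
SD X = 15.368393, SD Y = 6.098155
Cov = 0.312500
r = 0.312500/(15.368393*6.098155) = 0.0033

r = 0.0033


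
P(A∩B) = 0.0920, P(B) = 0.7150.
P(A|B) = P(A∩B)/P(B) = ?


P(A|B) = 0.0920/0.7150 = 0.1287

P(A|B) = 0.1287


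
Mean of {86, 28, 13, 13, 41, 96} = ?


Sum = 86 + 28 + 13 + 13 + 41 + 96 = 277
n = 6
Mean = 277/6 = 46.1667

Mean = 46.1667


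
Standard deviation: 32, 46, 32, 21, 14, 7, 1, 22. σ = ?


Mean = 21.8750
Variance = 188.3594
SD = sqrt(188.3594) = 13.7244

SD = 13.7244


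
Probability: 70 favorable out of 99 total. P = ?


P = 70/99 = 0.7071

P = 0.7071


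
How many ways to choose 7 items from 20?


C(20,7) = 20!/(7! × 13!)
= 2432902008176640000/(5040 × 6227020800)
= 77520

C(20,7) = 77520


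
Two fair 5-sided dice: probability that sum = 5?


Total outcomes = 5×5 = 25
Favorable (sum = 5): 4
P = 4/25 = 0.1600

P = 0.1600


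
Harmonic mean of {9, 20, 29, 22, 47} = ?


Sum of reciprocals = 1/9 + 1/20 + 1/29 + 1/22 + 1/47 = 0.262325
HM = 5/0.262325 = 19.0603

HM = 19.0603


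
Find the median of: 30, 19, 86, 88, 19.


Sorted: 19, 19, 30, 86, 88
n = 5 (odd)
Middle value = 30

Median = 30


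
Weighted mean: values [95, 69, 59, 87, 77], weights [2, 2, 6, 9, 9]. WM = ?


Numerator = 95*2 + 69*2 + 59*6 + 87*9 + 77*9 = 2158
Denominator = 2 + 2 + 6 + 9 + 9 = 28
WM = 2158/28 = 77.0714

WM = 77.0714


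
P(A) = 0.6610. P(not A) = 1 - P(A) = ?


P(not A) = 1 - 0.6610 = 0.3390

P(not A) = 0.3390


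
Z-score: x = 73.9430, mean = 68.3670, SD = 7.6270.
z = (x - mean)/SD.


z = (73.9430 - 68.3670)/7.6270
= 5.5760/7.6270
= 0.7311

z = 0.7311


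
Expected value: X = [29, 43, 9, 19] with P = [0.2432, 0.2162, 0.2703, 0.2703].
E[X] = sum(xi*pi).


E[X] = 29*0.2432 + 43*0.2162 + 9*0.2703 + 19*0.2703
= 7.0528 + 9.2966 + 2.4327 + 5.1357
= 23.9178

E[X] = 23.9178


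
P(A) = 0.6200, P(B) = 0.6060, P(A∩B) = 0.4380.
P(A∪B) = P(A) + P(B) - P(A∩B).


P(A∪B) = 0.6200 + 0.6060 - 0.4380
= 1.2260 - 0.4380
= 0.7880

P(A∪B) = 0.7880


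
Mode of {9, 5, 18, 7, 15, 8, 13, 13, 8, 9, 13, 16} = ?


Frequencies: 5:1, 7:1, 8:2, 9:2, 13:3, 15:1, 16:1, 18:1
Max frequency = 3
Mode = 13

Mode = 13


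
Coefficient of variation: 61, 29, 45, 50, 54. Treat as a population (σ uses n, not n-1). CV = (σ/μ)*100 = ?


Mean = 47.8000
SD = 10.7592
CV = (10.7592/47.8000)*100 = 22.5087%

CV = 22.5087%


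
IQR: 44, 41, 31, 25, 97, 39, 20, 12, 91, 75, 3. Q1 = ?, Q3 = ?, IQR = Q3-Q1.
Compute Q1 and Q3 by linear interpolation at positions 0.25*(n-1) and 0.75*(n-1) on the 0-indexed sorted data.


Sorted: 3, 12, 20, 25, 31, 39, 41, 44, 75, 91, 97
Q1 (25th %ile) = 22.5000
Q3 (75th %ile) = 59.5000
IQR = 59.5000 - 22.5000 = 37.0000

IQR = 37.0000


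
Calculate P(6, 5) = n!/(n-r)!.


P(6,5) = 6!/1!
= 720/1
= 720

P(6,5) = 720


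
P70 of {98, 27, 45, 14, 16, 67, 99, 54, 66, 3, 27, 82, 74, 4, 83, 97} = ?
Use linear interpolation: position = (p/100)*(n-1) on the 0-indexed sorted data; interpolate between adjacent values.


Sorted: 3, 4, 14, 16, 27, 27, 45, 54, 66, 67, 74, 82, 83, 97, 98, 99
n = 16
Index = 70/100 * 15 = 10.5000
Lower = data[10] = 74, Upper = data[11] = 82
P70 = 74 + 0.5000*(8) = 78.0000

P70 = 78.0000


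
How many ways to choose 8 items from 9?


C(9,8) = 9!/(8! × 1!)
= 362880/(40320 × 1)
= 9

C(9,8) = 9


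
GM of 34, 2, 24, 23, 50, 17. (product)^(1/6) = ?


Product = 34 × 2 × 24 × 23 × 50 × 17 = 31905600
GM = 31905600^(1/6) = 17.8092

GM = 17.8092


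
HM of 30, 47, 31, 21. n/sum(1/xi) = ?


Sum of reciprocals = 1/30 + 1/47 + 1/31 + 1/21 = 0.134487
HM = 4/0.134487 = 29.7426

HM = 29.7426


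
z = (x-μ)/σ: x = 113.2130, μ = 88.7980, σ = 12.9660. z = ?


z = (113.2130 - 88.7980)/12.9660
= 24.4150/12.9660
= 1.8830

z = 1.8830


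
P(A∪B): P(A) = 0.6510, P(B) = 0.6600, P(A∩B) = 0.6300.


P(A∪B) = 0.6510 + 0.6600 - 0.6300
= 1.3110 - 0.6300
= 0.6810

P(A∪B) = 0.6810


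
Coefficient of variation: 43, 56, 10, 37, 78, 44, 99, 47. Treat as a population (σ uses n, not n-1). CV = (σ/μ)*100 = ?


Mean = 51.7500
SD = 25.1483
CV = (25.1483/51.7500)*100 = 48.5958%

CV = 48.5958%


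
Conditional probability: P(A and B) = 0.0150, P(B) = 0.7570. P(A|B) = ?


P(A|B) = 0.0150/0.7570 = 0.0198

P(A|B) = 0.0198


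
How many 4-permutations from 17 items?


P(17,4) = 17!/13!
= 355687428096000/6227020800
= 57120

P(17,4) = 57120


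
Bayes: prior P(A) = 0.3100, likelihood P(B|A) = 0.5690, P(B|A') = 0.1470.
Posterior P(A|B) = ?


P(B) = P(B|A)*P(A) + P(B|A')*P(A')
= 0.5690*0.3100 + 0.1470*0.6900
= 0.176390 + 0.101430 = 0.277820
P(A|B) = 0.176390/0.277820 = 0.6349

P(A|B) = 0.6349


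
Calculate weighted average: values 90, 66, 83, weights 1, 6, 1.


Numerator = 90*1 + 66*6 + 83*1 = 569
Denominator = 1 + 6 + 1 = 8
WM = 569/8 = 71.1250

WM = 71.1250


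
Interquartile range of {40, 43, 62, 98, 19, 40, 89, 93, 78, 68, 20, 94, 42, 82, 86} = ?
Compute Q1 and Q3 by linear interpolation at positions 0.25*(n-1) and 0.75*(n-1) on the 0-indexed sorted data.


Sorted: 19, 20, 40, 40, 42, 43, 62, 68, 78, 82, 86, 89, 93, 94, 98
Q1 (25th %ile) = 41.0000
Q3 (75th %ile) = 87.5000
IQR = 87.5000 - 41.0000 = 46.5000

IQR = 46.5000


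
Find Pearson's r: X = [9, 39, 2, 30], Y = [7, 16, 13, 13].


Mean X = 20.0000, Mean Y = 12.2500
SD X = 15.049917, SD Y = 3.269174
Cov = 30.750000
r = 30.750000/(15.049917*3.269174) = 0.6250

r = 0.6250


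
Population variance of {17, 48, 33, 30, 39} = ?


Mean = 33.4000
Squared deviations: 268.9600, 213.1600, 0.1600, 11.5600, 31.3600
Sum = 525.2000
Variance = 525.2000/5 = 105.0400

Variance = 105.0400


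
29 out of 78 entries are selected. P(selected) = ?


P = 29/78 = 0.3718

P = 0.3718


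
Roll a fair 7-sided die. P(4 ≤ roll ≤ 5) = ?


Favorable outcomes (4 ≤ roll ≤ 5): 2
Total outcomes = 7
P = 2/7 = 0.2857

P = 0.2857


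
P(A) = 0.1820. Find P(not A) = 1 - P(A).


P(not A) = 1 - 0.1820 = 0.8180

P(not A) = 0.8180


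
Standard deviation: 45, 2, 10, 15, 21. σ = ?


Mean = 18.6000
Variance = 213.0400
SD = sqrt(213.0400) = 14.5959

SD = 14.5959


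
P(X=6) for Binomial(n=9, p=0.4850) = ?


C(9,6) = 84
p^6 = 0.013015
(1-p)^3 = 0.136591
P = 84 * 0.013015 * 0.136591 = 0.1493

P(X=6) = 0.1493


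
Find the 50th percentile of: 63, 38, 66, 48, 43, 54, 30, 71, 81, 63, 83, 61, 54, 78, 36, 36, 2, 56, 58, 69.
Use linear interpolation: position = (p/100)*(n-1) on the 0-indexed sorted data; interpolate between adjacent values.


Sorted: 2, 30, 36, 36, 38, 43, 48, 54, 54, 56, 58, 61, 63, 63, 66, 69, 71, 78, 81, 83
n = 20
Index = 50/100 * 19 = 9.5000
Lower = data[9] = 56, Upper = data[10] = 58
P50 = 56 + 0.5000*(2) = 57.0000

P50 = 57.0000
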